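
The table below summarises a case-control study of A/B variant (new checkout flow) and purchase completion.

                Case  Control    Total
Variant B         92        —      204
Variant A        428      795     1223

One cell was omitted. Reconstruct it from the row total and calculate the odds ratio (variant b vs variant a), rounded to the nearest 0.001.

1.526

The missing cell is in the exposed row: 204 − 92 = 112.
So a = 92, b = 112, c = 428, d = 795.
OR = (a·d)/(b·c) = (92 × 795) / (112 × 428) = 73140 / 47936 = 1.52578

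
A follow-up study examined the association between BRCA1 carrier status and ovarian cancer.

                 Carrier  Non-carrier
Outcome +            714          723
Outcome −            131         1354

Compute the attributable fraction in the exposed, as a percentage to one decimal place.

58.8

Reading the table with exposure as columns: a = 714 (Carrier, case), b = 131 (Carrier, non-case), c = 723 (Non-carrier, case), d = 1354.
Risk in exposed = 714/845 = 0.84497; risk in unexposed = 723/2077 = 0.34810.
RR = 0.84497/0.34810 = 2.42739
AR% = (RR − 1)/RR × 100 = (2.42739 − 1)/2.42739 × 100 = 58.8035%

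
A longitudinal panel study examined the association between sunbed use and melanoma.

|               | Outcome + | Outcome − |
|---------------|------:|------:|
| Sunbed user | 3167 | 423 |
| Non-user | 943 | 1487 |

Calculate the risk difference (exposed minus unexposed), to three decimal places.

Cells: a = 3167, b = 423, c = 943, d = 1487.
Risk in exposed = 3167/3590 = 0.882173; risk in unexposed = 943/2430 = 0.388066.
Risk difference = 0.882173 − 0.388066 = 0.494107

0.494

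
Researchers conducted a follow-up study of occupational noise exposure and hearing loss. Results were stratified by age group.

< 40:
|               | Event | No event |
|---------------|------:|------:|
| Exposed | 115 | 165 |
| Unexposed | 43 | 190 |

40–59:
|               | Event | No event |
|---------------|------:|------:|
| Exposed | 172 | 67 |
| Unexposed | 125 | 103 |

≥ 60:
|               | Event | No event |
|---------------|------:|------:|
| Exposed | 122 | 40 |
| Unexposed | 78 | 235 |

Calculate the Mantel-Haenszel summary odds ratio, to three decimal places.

3.675

OR_MH = Σ(aᵢdᵢ/nᵢ) / Σ(bᵢcᵢ/nᵢ), where nᵢ is the stratum total.
Stratum 1 (< 40): n = 513; a·d/n = 115·190/513 = 42.5926; b·c/n = 165·43/513 = 13.8304
Stratum 2 (40–59): n = 467; a·d/n = 172·103/467 = 37.9358; b·c/n = 67·125/467 = 17.9336
Stratum 3 (≥ 60): n = 475; a·d/n = 122·235/475 = 60.3579; b·c/n = 40·78/475 = 6.5684
OR_MH = (42.5926 + 37.9358 + 60.3579) / (13.8304 + 17.9336 + 6.5684) = 140.8862 / 38.3324 = 3.67538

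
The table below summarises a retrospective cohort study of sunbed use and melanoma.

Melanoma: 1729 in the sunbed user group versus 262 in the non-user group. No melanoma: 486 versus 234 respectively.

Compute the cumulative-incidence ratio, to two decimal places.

From the description: a = 1729, b = 486, c = 262, d = 234.
Risk in exposed = 1729/2215 = 0.78059; risk in unexposed = 262/496 = 0.52823.
RR = 0.78059 / 0.52823 = 1.47775
The risk among the exposed is 1.48 times that among the unexposed.

1.48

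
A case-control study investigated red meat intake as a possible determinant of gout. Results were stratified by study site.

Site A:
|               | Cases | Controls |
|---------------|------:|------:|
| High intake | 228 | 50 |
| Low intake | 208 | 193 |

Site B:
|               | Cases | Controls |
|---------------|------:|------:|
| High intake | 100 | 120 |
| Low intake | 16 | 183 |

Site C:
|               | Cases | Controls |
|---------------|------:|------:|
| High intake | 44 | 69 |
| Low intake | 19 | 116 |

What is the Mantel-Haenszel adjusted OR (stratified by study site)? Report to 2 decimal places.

5.12

OR_MH = Σ(aᵢdᵢ/nᵢ) / Σ(bᵢcᵢ/nᵢ), where nᵢ is the stratum total.
Stratum 1 (Site A): n = 679; a·d/n = 228·193/679 = 64.8071; b·c/n = 50·208/679 = 15.3166
Stratum 2 (Site B): n = 419; a·d/n = 100·183/419 = 43.6754; b·c/n = 120·16/419 = 4.5823
Stratum 3 (Site C): n = 248; a·d/n = 44·116/248 = 20.5806; b·c/n = 69·19/248 = 5.2863
OR_MH = (64.8071 + 43.6754 + 20.5806) / (15.3166 + 4.5823 + 5.2863) = 129.0631 / 25.1853 = 5.12455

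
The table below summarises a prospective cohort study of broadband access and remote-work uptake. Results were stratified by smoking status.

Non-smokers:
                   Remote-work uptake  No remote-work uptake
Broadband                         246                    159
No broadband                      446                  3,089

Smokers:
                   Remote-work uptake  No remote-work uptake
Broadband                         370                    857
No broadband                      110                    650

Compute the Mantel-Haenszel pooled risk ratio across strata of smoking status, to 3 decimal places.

RR_MH = Σ(aᵢ·n₀ᵢ/nᵢ) / Σ(cᵢ·n₁ᵢ/nᵢ), with n₁ᵢ = aᵢ+bᵢ (exposed), n₀ᵢ = cᵢ+dᵢ (unexposed), nᵢ = n₁ᵢ+n₀ᵢ.
Stratum 1 (Non-smokers): n₁ = 405, n₀ = 3535, n = 3940; a·n₀/n = 246·3535/3940 = 220.7132; c·n₁/n = 446·405/3940 = 45.8452
Stratum 2 (Smokers): n₁ = 1227, n₀ = 760, n = 1987; a·n₀/n = 370·760/1987 = 141.5199; c·n₁/n = 110·1227/1987 = 67.9265
RR_MH = (220.7132 + 141.5199) / (45.8452 + 67.9265) = 362.2331 / 113.7717 = 3.18386

3.184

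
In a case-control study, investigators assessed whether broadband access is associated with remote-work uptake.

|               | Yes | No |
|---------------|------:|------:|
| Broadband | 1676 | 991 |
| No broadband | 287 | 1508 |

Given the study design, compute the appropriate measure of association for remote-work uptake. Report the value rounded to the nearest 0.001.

Cells: a = 1676, b = 991, c = 287, d = 1508.
This is a case-control study: participants were sampled on outcome status, so risks in the source population cannot be estimated directly — relative risk is not valid here. The odds ratio is the appropriate measure.
OR = (a·d)/(b·c) = (1676 × 1508) / (991 × 287) = 2527408 / 284417 = 8.88628

8.886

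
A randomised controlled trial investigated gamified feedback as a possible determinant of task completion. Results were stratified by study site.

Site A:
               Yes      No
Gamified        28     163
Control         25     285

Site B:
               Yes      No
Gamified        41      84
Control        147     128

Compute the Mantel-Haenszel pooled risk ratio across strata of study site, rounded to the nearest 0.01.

0.82

RR_MH = Σ(aᵢ·n₀ᵢ/nᵢ) / Σ(cᵢ·n₁ᵢ/nᵢ), with n₁ᵢ = aᵢ+bᵢ (exposed), n₀ᵢ = cᵢ+dᵢ (unexposed), nᵢ = n₁ᵢ+n₀ᵢ.
Stratum 1 (Site A): n₁ = 191, n₀ = 310, n = 501; a·n₀/n = 28·310/501 = 17.3253; c·n₁/n = 25·191/501 = 9.5309
Stratum 2 (Site B): n₁ = 125, n₀ = 275, n = 400; a·n₀/n = 41·275/400 = 28.1875; c·n₁/n = 147·125/400 = 45.9375
RR_MH = (17.3253 + 28.1875) / (9.5309 + 45.9375) = 45.5128 / 55.4684 = 0.82052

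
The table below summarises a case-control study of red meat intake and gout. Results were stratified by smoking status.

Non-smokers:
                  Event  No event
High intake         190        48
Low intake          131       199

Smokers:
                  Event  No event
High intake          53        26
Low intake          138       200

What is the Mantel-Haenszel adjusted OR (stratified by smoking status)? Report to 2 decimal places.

OR_MH = Σ(aᵢdᵢ/nᵢ) / Σ(bᵢcᵢ/nᵢ), where nᵢ is the stratum total.
Stratum 1 (Non-smokers): n = 568; a·d/n = 190·199/568 = 66.5669; b·c/n = 48·131/568 = 11.0704
Stratum 2 (Smokers): n = 417; a·d/n = 53·200/417 = 25.4197; b·c/n = 26·138/417 = 8.6043
OR_MH = (66.5669 + 25.4197) / (11.0704 + 8.6043) = 91.9866 / 19.6747 = 4.67536

4.68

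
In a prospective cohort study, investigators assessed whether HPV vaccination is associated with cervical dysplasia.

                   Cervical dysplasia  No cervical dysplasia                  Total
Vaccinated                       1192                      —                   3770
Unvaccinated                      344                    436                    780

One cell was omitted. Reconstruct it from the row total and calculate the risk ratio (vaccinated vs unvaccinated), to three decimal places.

The missing cell is in the exposed row: 3770 − 1192 = 2578.
So a = 1192, b = 2578, c = 344, d = 436.
RR = [a/(a+b)] / [c/(c+d)] = (1192/3770) / (344/780) = 0.31618/0.44103 = 0.71692

0.717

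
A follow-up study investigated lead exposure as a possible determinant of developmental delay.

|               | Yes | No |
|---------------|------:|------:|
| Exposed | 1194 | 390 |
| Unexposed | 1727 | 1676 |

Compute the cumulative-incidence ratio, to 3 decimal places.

Cells: a = 1194, b = 390, c = 1727, d = 1676.
Risk in exposed = 1194/1584 = 0.75379; risk in unexposed = 1727/3403 = 0.50749.
RR = 0.75379 / 0.50749 = 1.48532
The risk among the exposed is 1.49 times that among the unexposed.

1.485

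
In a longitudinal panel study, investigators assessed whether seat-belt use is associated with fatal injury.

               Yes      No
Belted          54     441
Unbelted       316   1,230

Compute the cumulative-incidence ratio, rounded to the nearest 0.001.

0.534

Cells: a = 54, b = 441, c = 316, d = 1230.
Risk in exposed = 54/495 = 0.10909; risk in unexposed = 316/1546 = 0.20440.
RR = 0.10909 / 0.20440 = 0.53372
The risk is 47% lower among the exposed than among the unexposed.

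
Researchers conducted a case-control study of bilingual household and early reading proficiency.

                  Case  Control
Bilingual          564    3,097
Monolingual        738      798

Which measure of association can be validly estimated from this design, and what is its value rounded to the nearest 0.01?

Cells: a = 564, b = 3097, c = 738, d = 798.
This is a case-control study: participants were sampled on outcome status, so risks in the source population cannot be estimated directly — relative risk is not valid here. The odds ratio is the appropriate measure.
OR = (a·d)/(b·c) = (564 × 798) / (3097 × 738) = 450072 / 2285586 = 0.19692

0.20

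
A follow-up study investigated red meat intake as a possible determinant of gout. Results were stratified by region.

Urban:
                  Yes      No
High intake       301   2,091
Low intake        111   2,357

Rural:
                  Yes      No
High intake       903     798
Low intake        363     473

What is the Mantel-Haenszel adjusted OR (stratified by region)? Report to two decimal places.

OR_MH = Σ(aᵢdᵢ/nᵢ) / Σ(bᵢcᵢ/nᵢ), where nᵢ is the stratum total.
Stratum 1 (Urban): n = 4860; a·d/n = 301·2357/4860 = 145.9788; b·c/n = 2091·111/4860 = 47.7574
Stratum 2 (Rural): n = 2537; a·d/n = 903·473/2537 = 168.3559; b·c/n = 798·363/2537 = 114.1797
OR_MH = (145.9788 + 168.3559) / (47.7574 + 114.1797) = 314.3347 / 161.9371 = 1.94109

1.94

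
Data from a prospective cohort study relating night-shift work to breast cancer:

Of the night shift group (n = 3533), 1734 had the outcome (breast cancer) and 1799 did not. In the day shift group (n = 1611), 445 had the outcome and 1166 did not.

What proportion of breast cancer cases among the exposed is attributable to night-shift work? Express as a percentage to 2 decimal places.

From the description: a = 1734, b = 1799, c = 445, d = 1166.
Risk in exposed = 1734/3533 = 0.49080; risk in unexposed = 445/1611 = 0.27623.
RR = 0.49080/0.27623 = 1.77681
AR% = (RR − 1)/RR × 100 = (1.77681 − 1)/1.77681 × 100 = 43.7194%

43.72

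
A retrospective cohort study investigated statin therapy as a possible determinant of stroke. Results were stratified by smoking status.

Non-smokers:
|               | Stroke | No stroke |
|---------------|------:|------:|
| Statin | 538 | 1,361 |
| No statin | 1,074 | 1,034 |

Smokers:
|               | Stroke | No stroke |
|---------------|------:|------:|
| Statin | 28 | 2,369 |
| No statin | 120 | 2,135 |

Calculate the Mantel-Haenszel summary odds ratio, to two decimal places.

OR_MH = Σ(aᵢdᵢ/nᵢ) / Σ(bᵢcᵢ/nᵢ), where nᵢ is the stratum total.
Stratum 1 (Non-smokers): n = 4007; a·d/n = 538·1034/4007 = 138.8300; b·c/n = 1361·1074/4007 = 364.7901
Stratum 2 (Smokers): n = 4652; a·d/n = 28·2135/4652 = 12.8504; b·c/n = 2369·120/4652 = 61.1092
OR_MH = (138.8300 + 12.8504) / (364.7901 + 61.1092) = 151.6804 / 425.8993 = 0.35614

0.36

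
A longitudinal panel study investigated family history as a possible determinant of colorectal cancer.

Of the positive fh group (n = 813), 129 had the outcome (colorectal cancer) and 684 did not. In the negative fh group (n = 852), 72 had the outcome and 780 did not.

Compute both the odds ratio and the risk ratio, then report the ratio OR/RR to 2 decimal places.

1.09

From the description: a = 129, b = 684, c = 72, d = 780.
OR = (129·780)/(684·72) = 100620/49248 = 2.04313
Risk in exposed = 129/813 = 0.15867; risk in unexposed = 72/852 = 0.08451; RR = 1.87761
OR/RR = 2.04313 / 1.87761 = 1.08815
The outcome is not rare, so the OR lies further from 1 than the RR.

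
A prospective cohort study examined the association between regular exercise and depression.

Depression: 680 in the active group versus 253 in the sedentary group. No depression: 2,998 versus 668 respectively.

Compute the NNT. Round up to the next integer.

12

Risk in treated group = 680/3678 = 0.18488; risk in control = 253/921 = 0.27470.
Absolute risk reduction = 0.27470 − 0.18488 = 0.08982
NNT = 1 / ARR = 1 / 0.08982 = 11.134 → round up → 12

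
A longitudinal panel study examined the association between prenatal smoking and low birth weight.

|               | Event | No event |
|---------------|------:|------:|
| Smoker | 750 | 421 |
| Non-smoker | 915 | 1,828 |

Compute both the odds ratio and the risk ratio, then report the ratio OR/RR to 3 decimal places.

1.854

Cells: a = 750, b = 421, c = 915, d = 1828.
OR = (750·1828)/(421·915) = 1371000/385215 = 3.55905
Risk in exposed = 750/1171 = 0.64048; risk in unexposed = 915/2743 = 0.33358; RR = 1.92003
OR/RR = 3.55905 / 1.92003 = 1.85364
The outcome is not rare, so the OR lies further from 1 than the RR.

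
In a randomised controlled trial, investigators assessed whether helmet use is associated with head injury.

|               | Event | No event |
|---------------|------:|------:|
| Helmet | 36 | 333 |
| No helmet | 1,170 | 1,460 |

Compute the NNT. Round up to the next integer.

Risk in treated group = 36/369 = 0.09756; risk in control = 1170/2630 = 0.44487.
Absolute risk reduction = 0.44487 − 0.09756 = 0.34731
NNT = 1 / ARR = 1 / 0.34731 = 2.879 → round up → 3

3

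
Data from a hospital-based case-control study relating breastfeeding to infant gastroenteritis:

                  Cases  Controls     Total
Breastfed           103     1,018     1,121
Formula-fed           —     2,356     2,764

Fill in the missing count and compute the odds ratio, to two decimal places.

0.58

The missing cell is in the unexposed row: 2764 − 2356 = 408.
So a = 103, b = 1018, c = 408, d = 2356.
OR = (a·d)/(b·c) = (103 × 2356) / (1018 × 408) = 242668 / 415344 = 0.58426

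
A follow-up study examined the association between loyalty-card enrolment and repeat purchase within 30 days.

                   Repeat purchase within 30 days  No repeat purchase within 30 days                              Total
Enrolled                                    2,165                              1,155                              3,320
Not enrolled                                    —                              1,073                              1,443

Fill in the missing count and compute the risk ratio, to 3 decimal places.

The missing cell is in the unexposed row: 1443 − 1073 = 370.
So a = 2165, b = 1155, c = 370, d = 1073.
RR = [a/(a+b)] / [c/(c+d)] = (2165/3320) / (370/1443) = 0.65211/0.25641 = 2.54322

2.543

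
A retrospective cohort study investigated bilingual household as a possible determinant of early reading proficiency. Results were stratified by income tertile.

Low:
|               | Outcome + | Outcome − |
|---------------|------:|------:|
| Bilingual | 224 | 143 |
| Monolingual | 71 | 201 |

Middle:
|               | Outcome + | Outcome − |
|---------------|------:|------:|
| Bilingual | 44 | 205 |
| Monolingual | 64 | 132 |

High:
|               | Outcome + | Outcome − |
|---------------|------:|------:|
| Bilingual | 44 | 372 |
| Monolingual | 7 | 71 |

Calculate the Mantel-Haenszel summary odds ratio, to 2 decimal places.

OR_MH = Σ(aᵢdᵢ/nᵢ) / Σ(bᵢcᵢ/nᵢ), where nᵢ is the stratum total.
Stratum 1 (Low): n = 639; a·d/n = 224·201/639 = 70.4601; b·c/n = 143·71/639 = 15.8889
Stratum 2 (Middle): n = 445; a·d/n = 44·132/445 = 13.0517; b·c/n = 205·64/445 = 29.4831
Stratum 3 (High): n = 494; a·d/n = 44·71/494 = 6.3239; b·c/n = 372·7/494 = 5.2713
OR_MH = (70.4601 + 13.0517 + 6.3239) / (15.8889 + 29.4831 + 5.2713) = 89.8357 / 50.6433 = 1.77389

1.77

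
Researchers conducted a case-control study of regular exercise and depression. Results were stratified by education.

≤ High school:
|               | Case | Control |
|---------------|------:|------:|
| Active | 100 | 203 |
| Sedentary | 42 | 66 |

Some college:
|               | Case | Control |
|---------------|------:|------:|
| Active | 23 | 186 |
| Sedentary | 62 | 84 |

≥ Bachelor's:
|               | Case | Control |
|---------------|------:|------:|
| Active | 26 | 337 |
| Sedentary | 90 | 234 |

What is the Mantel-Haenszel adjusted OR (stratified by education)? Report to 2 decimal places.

0.31

OR_MH = Σ(aᵢdᵢ/nᵢ) / Σ(bᵢcᵢ/nᵢ), where nᵢ is the stratum total.
Stratum 1 (≤ High school): n = 411; a·d/n = 100·66/411 = 16.0584; b·c/n = 203·42/411 = 20.7445
Stratum 2 (Some college): n = 355; a·d/n = 23·84/355 = 5.4423; b·c/n = 186·62/355 = 32.4845
Stratum 3 (≥ Bachelor's): n = 687; a·d/n = 26·234/687 = 8.8559; b·c/n = 337·90/687 = 44.1485
OR_MH = (16.0584 + 5.4423 + 8.8559) / (20.7445 + 32.4845 + 44.1485) = 30.3565 / 97.3775 = 0.31174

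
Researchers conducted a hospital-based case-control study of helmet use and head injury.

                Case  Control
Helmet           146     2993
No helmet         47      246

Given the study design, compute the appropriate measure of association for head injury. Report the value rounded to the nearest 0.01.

Cells: a = 146, b = 2993, c = 47, d = 246.
This is a hospital-based case-control study: participants were sampled on outcome status, so risks in the source population cannot be estimated directly — relative risk is not valid here. The odds ratio is the appropriate measure.
OR = (a·d)/(b·c) = (146 × 246) / (2993 × 47) = 35916 / 140671 = 0.25532

0.26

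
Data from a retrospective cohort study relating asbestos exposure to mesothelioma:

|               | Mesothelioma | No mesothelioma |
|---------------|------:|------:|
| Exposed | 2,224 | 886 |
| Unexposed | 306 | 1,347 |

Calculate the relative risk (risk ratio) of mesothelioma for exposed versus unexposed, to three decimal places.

3.863

Cells: a = 2224, b = 886, c = 306, d = 1347.
Risk in exposed = 2224/3110 = 0.71511; risk in unexposed = 306/1653 = 0.18512.
RR = 0.71511 / 0.18512 = 3.86301
The risk among the exposed is 3.86 times that among the unexposed.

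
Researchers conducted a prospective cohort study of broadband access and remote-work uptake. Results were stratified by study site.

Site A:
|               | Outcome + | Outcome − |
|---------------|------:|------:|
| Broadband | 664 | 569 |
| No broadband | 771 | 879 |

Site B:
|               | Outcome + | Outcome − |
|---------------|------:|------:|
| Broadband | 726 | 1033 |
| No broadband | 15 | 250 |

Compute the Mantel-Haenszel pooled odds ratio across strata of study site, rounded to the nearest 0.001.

1.828

OR_MH = Σ(aᵢdᵢ/nᵢ) / Σ(bᵢcᵢ/nᵢ), where nᵢ is the stratum total.
Stratum 1 (Site A): n = 2883; a·d/n = 664·879/2883 = 202.4475; b·c/n = 569·771/2883 = 152.1675
Stratum 2 (Site B): n = 2024; a·d/n = 726·250/2024 = 89.6739; b·c/n = 1033·15/2024 = 7.6556
OR_MH = (202.4475 + 89.6739) / (152.1675 + 7.6556) = 292.1214 / 159.8232 = 1.82778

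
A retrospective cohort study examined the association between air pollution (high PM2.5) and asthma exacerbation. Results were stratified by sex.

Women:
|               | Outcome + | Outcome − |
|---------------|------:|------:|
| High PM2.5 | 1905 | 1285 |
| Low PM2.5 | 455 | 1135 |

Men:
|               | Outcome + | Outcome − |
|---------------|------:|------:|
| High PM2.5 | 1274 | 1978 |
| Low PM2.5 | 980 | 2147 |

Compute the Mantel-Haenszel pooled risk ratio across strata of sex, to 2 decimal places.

1.57

RR_MH = Σ(aᵢ·n₀ᵢ/nᵢ) / Σ(cᵢ·n₁ᵢ/nᵢ), with n₁ᵢ = aᵢ+bᵢ (exposed), n₀ᵢ = cᵢ+dᵢ (unexposed), nᵢ = n₁ᵢ+n₀ᵢ.
Stratum 1 (Women): n₁ = 3190, n₀ = 1590, n = 4780; a·n₀/n = 1905·1590/4780 = 633.6715; c·n₁/n = 455·3190/4780 = 303.6506
Stratum 2 (Men): n₁ = 3252, n₀ = 3127, n = 6379; a·n₀/n = 1274·3127/6379 = 624.5176; c·n₁/n = 980·3252/6379 = 499.6018
RR_MH = (633.6715 + 624.5176) / (303.6506 + 499.6018) = 1258.1892 / 803.2524 = 1.56637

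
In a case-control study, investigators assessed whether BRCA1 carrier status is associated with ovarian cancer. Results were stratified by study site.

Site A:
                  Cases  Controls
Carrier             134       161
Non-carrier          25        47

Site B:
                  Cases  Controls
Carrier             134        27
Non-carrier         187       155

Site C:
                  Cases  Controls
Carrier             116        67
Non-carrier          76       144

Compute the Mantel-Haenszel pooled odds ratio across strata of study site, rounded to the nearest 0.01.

2.97

OR_MH = Σ(aᵢdᵢ/nᵢ) / Σ(bᵢcᵢ/nᵢ), where nᵢ is the stratum total.
Stratum 1 (Site A): n = 367; a·d/n = 134·47/367 = 17.1608; b·c/n = 161·25/367 = 10.9673
Stratum 2 (Site B): n = 503; a·d/n = 134·155/503 = 41.2922; b·c/n = 27·187/503 = 10.0378
Stratum 3 (Site C): n = 403; a·d/n = 116·144/403 = 41.4491; b·c/n = 67·76/403 = 12.6352
OR_MH = (17.1608 + 41.2922 + 41.4491) / (10.9673 + 10.0378 + 12.6352) = 99.9021 / 33.6403 = 2.96972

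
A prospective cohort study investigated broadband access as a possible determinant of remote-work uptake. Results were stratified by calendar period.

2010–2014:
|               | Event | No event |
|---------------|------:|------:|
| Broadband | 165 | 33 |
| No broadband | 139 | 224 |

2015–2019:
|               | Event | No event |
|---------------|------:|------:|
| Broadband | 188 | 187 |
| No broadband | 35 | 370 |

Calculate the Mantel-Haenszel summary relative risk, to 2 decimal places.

3.10

RR_MH = Σ(aᵢ·n₀ᵢ/nᵢ) / Σ(cᵢ·n₁ᵢ/nᵢ), with n₁ᵢ = aᵢ+bᵢ (exposed), n₀ᵢ = cᵢ+dᵢ (unexposed), nᵢ = n₁ᵢ+n₀ᵢ.
Stratum 1 (2010–2014): n₁ = 198, n₀ = 363, n = 561; a·n₀/n = 165·363/561 = 106.7647; c·n₁/n = 139·198/561 = 49.0588
Stratum 2 (2015–2019): n₁ = 375, n₀ = 405, n = 780; a·n₀/n = 188·405/780 = 97.6154; c·n₁/n = 35·375/780 = 16.8269
RR_MH = (106.7647 + 97.6154) / (49.0588 + 16.8269) = 204.3801 / 65.8857 = 3.10204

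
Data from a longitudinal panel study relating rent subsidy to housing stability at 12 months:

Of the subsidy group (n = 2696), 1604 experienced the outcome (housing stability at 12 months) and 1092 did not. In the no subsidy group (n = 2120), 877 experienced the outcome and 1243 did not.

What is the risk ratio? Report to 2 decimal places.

1.44

From the description: a = 1604, b = 1092, c = 877, d = 1243.
Risk in exposed = 1604/2696 = 0.59496; risk in unexposed = 877/2120 = 0.41368.
RR = 0.59496 / 0.41368 = 1.43820
The risk among the exposed is 1.44 times that among the unexposed.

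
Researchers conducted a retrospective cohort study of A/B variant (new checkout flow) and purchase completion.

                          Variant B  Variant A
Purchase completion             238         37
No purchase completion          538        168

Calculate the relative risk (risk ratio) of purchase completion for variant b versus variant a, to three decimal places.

1.699

Reading the table with exposure as columns: a = 238 (Variant B, case), b = 538 (Variant B, non-case), c = 37 (Variant A, case), d = 168.
Risk in exposed = 238/776 = 0.30670; risk in unexposed = 37/205 = 0.18049.
RR = 0.30670 / 0.18049 = 1.69929
The risk among the exposed is 1.70 times that among the unexposed.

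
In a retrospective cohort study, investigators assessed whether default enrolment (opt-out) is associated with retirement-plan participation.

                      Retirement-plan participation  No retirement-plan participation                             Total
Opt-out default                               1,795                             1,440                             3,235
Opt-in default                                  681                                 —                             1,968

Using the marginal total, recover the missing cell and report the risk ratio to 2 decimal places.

1.60

The missing cell is in the unexposed row: 1968 − 681 = 1287.
So a = 1795, b = 1440, c = 681, d = 1287.
RR = [a/(a+b)] / [c/(c+d)] = (1795/3235) / (681/1968) = 0.55487/0.34604 = 1.60350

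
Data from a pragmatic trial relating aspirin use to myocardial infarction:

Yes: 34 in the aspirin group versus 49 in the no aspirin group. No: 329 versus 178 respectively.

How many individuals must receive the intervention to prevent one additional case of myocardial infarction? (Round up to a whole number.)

9

Risk in treated group = 34/363 = 0.09366; risk in control = 49/227 = 0.21586.
Absolute risk reduction = 0.21586 − 0.09366 = 0.12220
NNT = 1 / ARR = 1 / 0.12220 = 8.184 → round up → 9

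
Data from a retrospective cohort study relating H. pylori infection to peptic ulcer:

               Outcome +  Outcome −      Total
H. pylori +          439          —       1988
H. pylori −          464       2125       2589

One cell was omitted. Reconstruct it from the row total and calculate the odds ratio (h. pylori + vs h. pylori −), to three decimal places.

1.298

The missing cell is in the exposed row: 1988 − 439 = 1549.
So a = 439, b = 1549, c = 464, d = 2125.
OR = (a·d)/(b·c) = (439 × 2125) / (1549 × 464) = 932875 / 718736 = 1.29794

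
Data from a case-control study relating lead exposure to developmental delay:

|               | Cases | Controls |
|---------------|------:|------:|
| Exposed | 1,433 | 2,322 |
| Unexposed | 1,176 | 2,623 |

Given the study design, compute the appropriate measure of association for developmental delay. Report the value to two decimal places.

Cells: a = 1433, b = 2322, c = 1176, d = 2623.
This is a case-control study: participants were sampled on outcome status, so risks in the source population cannot be estimated directly — relative risk is not valid here. The odds ratio is the appropriate measure.
OR = (a·d)/(b·c) = (1433 × 2623) / (2322 × 1176) = 3758759 / 2730672 = 1.37650

1.38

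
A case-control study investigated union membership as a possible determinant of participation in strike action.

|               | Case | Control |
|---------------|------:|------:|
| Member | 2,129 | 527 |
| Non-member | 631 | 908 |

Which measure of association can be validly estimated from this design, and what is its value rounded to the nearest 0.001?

5.813

Cells: a = 2129, b = 527, c = 631, d = 908.
This is a case-control study: participants were sampled on outcome status, so risks in the source population cannot be estimated directly — relative risk is not valid here. The odds ratio is the appropriate measure.
OR = (a·d)/(b·c) = (2129 × 908) / (527 × 631) = 1933132 / 332537 = 5.81328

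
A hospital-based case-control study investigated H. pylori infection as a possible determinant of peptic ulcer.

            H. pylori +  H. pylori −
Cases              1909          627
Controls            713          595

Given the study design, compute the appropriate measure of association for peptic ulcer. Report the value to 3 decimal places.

2.541

Reading the table with exposure as columns: a = 1909 (H. pylori +, case), b = 713 (H. pylori +, non-case), c = 627 (H. pylori −, case), d = 595.
This is a hospital-based case-control study: participants were sampled on outcome status, so risks in the source population cannot be estimated directly — relative risk is not valid here. The odds ratio is the appropriate measure.
OR = (a·d)/(b·c) = (1909 × 595) / (713 × 627) = 1135855 / 447051 = 2.54077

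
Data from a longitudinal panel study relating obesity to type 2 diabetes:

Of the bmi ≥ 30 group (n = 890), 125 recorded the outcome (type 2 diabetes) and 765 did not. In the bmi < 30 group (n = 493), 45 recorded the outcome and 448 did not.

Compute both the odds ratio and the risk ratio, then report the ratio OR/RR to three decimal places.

From the description: a = 125, b = 765, c = 45, d = 448.
OR = (125·448)/(765·45) = 56000/34425 = 1.62672
Risk in exposed = 125/890 = 0.14045; risk in unexposed = 45/493 = 0.09128; RR = 1.53870
OR/RR = 1.62672 / 1.53870 = 1.05721
The outcome is not rare, so the OR lies further from 1 than the RR.

1.057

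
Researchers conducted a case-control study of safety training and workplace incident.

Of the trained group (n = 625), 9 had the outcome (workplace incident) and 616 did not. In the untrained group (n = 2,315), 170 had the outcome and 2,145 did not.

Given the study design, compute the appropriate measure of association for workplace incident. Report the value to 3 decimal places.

0.184

From the description: a = 9, b = 616, c = 170, d = 2145.
This is a case-control study: participants were sampled on outcome status, so risks in the source population cannot be estimated directly — relative risk is not valid here. The odds ratio is the appropriate measure.
OR = (a·d)/(b·c) = (9 × 2145) / (616 × 170) = 19305 / 104720 = 0.18435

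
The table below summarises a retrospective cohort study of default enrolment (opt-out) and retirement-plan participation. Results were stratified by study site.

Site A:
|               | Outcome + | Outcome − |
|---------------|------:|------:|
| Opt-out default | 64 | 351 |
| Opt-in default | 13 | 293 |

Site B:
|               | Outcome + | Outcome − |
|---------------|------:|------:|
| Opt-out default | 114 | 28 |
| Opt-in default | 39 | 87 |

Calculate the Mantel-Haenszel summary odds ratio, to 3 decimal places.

OR_MH = Σ(aᵢdᵢ/nᵢ) / Σ(bᵢcᵢ/nᵢ), where nᵢ is the stratum total.
Stratum 1 (Site A): n = 721; a·d/n = 64·293/721 = 26.0083; b·c/n = 351·13/721 = 6.3287
Stratum 2 (Site B): n = 268; a·d/n = 114·87/268 = 37.0075; b·c/n = 28·39/268 = 4.0746
OR_MH = (26.0083 + 37.0075) / (6.3287 + 4.0746) = 63.0158 / 10.4033 = 6.05727

6.057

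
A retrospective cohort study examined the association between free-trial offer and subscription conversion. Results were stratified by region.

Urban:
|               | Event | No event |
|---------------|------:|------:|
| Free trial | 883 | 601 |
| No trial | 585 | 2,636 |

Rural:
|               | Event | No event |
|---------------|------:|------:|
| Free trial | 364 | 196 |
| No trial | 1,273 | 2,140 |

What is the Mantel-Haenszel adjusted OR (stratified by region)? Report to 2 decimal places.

5.02

OR_MH = Σ(aᵢdᵢ/nᵢ) / Σ(bᵢcᵢ/nᵢ), where nᵢ is the stratum total.
Stratum 1 (Urban): n = 4705; a·d/n = 883·2636/4705 = 494.7052; b·c/n = 601·585/4705 = 74.7258
Stratum 2 (Rural): n = 3973; a·d/n = 364·2140/3973 = 196.0634; b·c/n = 196·1273/3973 = 62.8009
OR_MH = (494.7052 + 196.0634) / (74.7258 + 62.8009) = 690.7686 / 137.5267 = 5.02280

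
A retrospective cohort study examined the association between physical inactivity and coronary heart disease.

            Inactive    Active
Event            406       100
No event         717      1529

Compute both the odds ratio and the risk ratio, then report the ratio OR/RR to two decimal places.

1.47

Reading the table with exposure as columns: a = 406 (Inactive, case), b = 717 (Inactive, non-case), c = 100 (Active, case), d = 1529.
OR = (406·1529)/(717·100) = 620774/71700 = 8.65794
Risk in exposed = 406/1123 = 0.36153; risk in unexposed = 100/1629 = 0.06139; RR = 5.88935
OR/RR = 8.65794 / 5.88935 = 1.47010
The outcome is not rare, so the OR lies further from 1 than the RR.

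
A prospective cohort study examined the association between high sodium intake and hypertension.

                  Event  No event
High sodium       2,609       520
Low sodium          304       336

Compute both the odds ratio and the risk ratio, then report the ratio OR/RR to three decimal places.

Cells: a = 2609, b = 520, c = 304, d = 336.
OR = (2609·336)/(520·304) = 876624/158080 = 5.54545
Risk in exposed = 2609/3129 = 0.83381; risk in unexposed = 304/640 = 0.47500; RR = 1.75540
OR/RR = 5.54545 / 1.75540 = 3.15909
The outcome is not rare, so the OR lies further from 1 than the RR.

3.159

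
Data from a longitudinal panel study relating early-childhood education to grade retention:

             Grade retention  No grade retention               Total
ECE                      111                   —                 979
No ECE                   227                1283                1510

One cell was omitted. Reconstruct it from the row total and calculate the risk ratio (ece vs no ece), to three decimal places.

0.754

The missing cell is in the exposed row: 979 − 111 = 868.
So a = 111, b = 868, c = 227, d = 1283.
RR = [a/(a+b)] / [c/(c+d)] = (111/979) / (227/1510) = 0.11338/0.15033 = 0.75421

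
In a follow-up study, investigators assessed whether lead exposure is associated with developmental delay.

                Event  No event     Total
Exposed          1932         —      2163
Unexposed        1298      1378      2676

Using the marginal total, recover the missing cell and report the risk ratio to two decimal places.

1.84

The missing cell is in the exposed row: 2163 − 1932 = 231.
So a = 1932, b = 231, c = 1298, d = 1378.
RR = [a/(a+b)] / [c/(c+d)] = (1932/2163) / (1298/2676) = 0.89320/0.48505 = 1.84146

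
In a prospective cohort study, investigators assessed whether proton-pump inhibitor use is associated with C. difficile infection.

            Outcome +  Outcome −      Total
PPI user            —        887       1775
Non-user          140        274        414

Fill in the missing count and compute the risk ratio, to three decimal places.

1.479

The missing cell is in the exposed row: 1775 − 887 = 888.
So a = 888, b = 887, c = 140, d = 274.
RR = [a/(a+b)] / [c/(c+d)] = (888/1775) / (140/414) = 0.50028/0.33816 = 1.47940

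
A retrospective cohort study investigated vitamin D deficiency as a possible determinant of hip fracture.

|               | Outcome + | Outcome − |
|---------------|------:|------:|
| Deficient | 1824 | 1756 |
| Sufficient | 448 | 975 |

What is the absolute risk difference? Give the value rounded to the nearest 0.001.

0.195

Cells: a = 1824, b = 1756, c = 448, d = 975.
Risk in exposed = 1824/3580 = 0.509497; risk in unexposed = 448/1423 = 0.314828.
Risk difference = 0.509497 − 0.314828 = 0.194669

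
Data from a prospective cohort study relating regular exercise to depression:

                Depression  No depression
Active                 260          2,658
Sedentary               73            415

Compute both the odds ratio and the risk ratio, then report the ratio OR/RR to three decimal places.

0.934

Cells: a = 260, b = 2658, c = 73, d = 415.
OR = (260·415)/(2658·73) = 107900/194034 = 0.55609
Risk in exposed = 260/2918 = 0.08910; risk in unexposed = 73/488 = 0.14959; RR = 0.59564
OR/RR = 0.55609 / 0.59564 = 0.93360
The outcome is not rare, so the OR lies further from 1 than the RR.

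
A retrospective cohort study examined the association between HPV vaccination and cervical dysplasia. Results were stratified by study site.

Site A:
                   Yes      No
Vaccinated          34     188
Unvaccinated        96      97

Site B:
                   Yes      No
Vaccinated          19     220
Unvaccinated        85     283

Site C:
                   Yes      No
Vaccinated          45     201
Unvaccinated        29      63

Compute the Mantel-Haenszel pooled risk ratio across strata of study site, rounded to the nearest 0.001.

0.374

RR_MH = Σ(aᵢ·n₀ᵢ/nᵢ) / Σ(cᵢ·n₁ᵢ/nᵢ), with n₁ᵢ = aᵢ+bᵢ (exposed), n₀ᵢ = cᵢ+dᵢ (unexposed), nᵢ = n₁ᵢ+n₀ᵢ.
Stratum 1 (Site A): n₁ = 222, n₀ = 193, n = 415; a·n₀/n = 34·193/415 = 15.8120; c·n₁/n = 96·222/415 = 51.3542
Stratum 2 (Site B): n₁ = 239, n₀ = 368, n = 607; a·n₀/n = 19·368/607 = 11.5189; c·n₁/n = 85·239/607 = 33.4679
Stratum 3 (Site C): n₁ = 246, n₀ = 92, n = 338; a·n₀/n = 45·92/338 = 12.2485; c·n₁/n = 29·246/338 = 21.1065
RR_MH = (15.8120 + 11.5189 + 12.2485) / (51.3542 + 33.4679 + 21.1065) = 39.5795 / 105.9286 = 0.37364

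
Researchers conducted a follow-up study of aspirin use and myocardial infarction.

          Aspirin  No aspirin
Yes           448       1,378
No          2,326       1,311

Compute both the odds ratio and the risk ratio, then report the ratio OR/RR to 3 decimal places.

0.581

Reading the table with exposure as columns: a = 448 (Aspirin, case), b = 2326 (Aspirin, non-case), c = 1378 (No aspirin, case), d = 1311.
OR = (448·1311)/(2326·1378) = 587328/3205228 = 0.18324
Risk in exposed = 448/2774 = 0.16150; risk in unexposed = 1378/2689 = 0.51246; RR = 0.31515
OR/RR = 0.18324 / 0.31515 = 0.58144
The outcome is not rare, so the OR lies further from 1 than the RR.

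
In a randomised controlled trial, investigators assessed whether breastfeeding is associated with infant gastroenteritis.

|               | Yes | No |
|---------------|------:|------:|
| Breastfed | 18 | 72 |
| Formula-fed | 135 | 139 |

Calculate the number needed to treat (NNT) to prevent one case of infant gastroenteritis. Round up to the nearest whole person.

4

Risk in treated group = 18/90 = 0.20000; risk in control = 135/274 = 0.49270.
Absolute risk reduction = 0.49270 − 0.20000 = 0.29270
NNT = 1 / ARR = 1 / 0.29270 = 3.416 → round up → 4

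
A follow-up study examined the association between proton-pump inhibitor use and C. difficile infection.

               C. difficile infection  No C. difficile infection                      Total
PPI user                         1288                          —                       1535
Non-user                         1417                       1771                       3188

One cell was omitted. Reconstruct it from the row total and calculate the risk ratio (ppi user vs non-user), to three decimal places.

1.888

The missing cell is in the exposed row: 1535 − 1288 = 247.
So a = 1288, b = 247, c = 1417, d = 1771.
RR = [a/(a+b)] / [c/(c+d)] = (1288/1535) / (1417/3188) = 0.83909/0.44448 = 1.88780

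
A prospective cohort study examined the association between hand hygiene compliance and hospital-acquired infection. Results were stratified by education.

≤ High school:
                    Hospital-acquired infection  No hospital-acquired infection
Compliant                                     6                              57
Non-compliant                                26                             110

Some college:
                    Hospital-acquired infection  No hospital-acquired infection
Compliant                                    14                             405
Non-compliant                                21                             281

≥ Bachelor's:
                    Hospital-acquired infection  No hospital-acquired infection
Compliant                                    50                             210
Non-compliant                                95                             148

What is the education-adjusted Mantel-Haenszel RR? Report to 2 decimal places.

0.49

RR_MH = Σ(aᵢ·n₀ᵢ/nᵢ) / Σ(cᵢ·n₁ᵢ/nᵢ), with n₁ᵢ = aᵢ+bᵢ (exposed), n₀ᵢ = cᵢ+dᵢ (unexposed), nᵢ = n₁ᵢ+n₀ᵢ.
Stratum 1 (≤ High school): n₁ = 63, n₀ = 136, n = 199; a·n₀/n = 6·136/199 = 4.1005; c·n₁/n = 26·63/199 = 8.2312
Stratum 2 (Some college): n₁ = 419, n₀ = 302, n = 721; a·n₀/n = 14·302/721 = 5.8641; c·n₁/n = 21·419/721 = 12.2039
Stratum 3 (≥ Bachelor's): n₁ = 260, n₀ = 243, n = 503; a·n₀/n = 50·243/503 = 24.1551; c·n₁/n = 95·260/503 = 49.1054
RR_MH = (4.1005 + 5.8641 + 24.1551) / (8.2312 + 12.2039 + 49.1054) = 34.1196 / 69.5404 = 0.49064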